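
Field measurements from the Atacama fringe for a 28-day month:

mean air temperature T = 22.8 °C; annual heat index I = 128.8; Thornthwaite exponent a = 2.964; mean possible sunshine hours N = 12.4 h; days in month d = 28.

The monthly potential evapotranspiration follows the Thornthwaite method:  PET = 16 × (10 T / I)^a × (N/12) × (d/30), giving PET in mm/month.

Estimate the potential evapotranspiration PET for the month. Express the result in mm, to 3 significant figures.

10T/I = 10 × 22.8 / 128.8 = 1.7702
(10T/I)^a = 1.7702^2.964 = 5.4342
Uncorrected PET = 16 × 5.4342 = 86.947 mm
Correction = (N/12)(d/30) = (12.4/12)(28/30) = 0.9644
PET = 86.947 × 0.9644 = 83.852 mm/month

83.9 mm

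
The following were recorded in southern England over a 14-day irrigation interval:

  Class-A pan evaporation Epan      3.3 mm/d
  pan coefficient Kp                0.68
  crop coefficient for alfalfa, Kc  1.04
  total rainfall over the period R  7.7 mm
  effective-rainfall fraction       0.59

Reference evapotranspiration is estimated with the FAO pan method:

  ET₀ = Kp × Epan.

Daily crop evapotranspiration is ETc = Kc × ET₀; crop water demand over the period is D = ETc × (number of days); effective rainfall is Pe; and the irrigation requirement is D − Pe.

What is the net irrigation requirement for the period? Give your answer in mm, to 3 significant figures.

28.1 mm

ET₀ = 0.68 × 3.3 = 2.2440 mm/d
ETc = Kc × ET₀ = 1.04 × 2.2440 = 2.3338 mm/d
Crop demand D = ETc × 14 d = 2.3338 × 14 = 32.673 mm
Pe = 0.59 × 7.7 = 4.543 mm
D − Pe = 32.673 − 4.543 = 28.130 mm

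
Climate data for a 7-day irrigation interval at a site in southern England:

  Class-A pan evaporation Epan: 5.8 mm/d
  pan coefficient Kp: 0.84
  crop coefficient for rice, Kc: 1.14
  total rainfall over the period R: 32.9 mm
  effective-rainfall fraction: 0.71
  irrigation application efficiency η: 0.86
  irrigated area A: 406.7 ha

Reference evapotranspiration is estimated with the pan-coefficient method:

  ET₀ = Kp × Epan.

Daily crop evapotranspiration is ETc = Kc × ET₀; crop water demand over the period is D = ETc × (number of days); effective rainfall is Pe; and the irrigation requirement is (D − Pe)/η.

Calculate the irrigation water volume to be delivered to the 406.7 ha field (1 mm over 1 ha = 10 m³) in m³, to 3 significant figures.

73400 m³

ET₀ = 0.84 × 5.8 = 4.8720 mm/d
ETc = Kc × ET₀ = 1.14 × 4.8720 = 5.5541 mm/d
Crop demand D = ETc × 7 d = 5.5541 × 7 = 38.879 mm
Pe = 0.71 × 32.9 = 23.359 mm
D − Pe = 38.879 − 23.359 = 15.520 mm
Gross irrigation = 15.520 / 0.86 = 18.047 mm
Volume = 18.047 mm × 406.7 ha × 10 = 73397.1 m³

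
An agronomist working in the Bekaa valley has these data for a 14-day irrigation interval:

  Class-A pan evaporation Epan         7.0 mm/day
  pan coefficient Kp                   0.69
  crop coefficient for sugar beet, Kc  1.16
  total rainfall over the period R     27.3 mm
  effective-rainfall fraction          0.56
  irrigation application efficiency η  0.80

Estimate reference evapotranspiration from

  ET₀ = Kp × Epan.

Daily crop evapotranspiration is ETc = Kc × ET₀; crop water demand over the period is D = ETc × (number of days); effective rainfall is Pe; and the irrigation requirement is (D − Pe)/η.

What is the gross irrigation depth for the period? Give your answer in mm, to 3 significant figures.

ET₀ = 0.69 × 7.0 = 4.8300 mm/d
ETc = Kc × ET₀ = 1.16 × 4.8300 = 5.6028 mm/d
Crop demand D = ETc × 14 d = 5.6028 × 14 = 78.439 mm
Pe = 0.56 × 27.3 = 15.288 mm
D − Pe = 78.439 − 15.288 = 63.151 mm
Gross irrigation = 63.151 / 0.80 = 78.939 mm

78.9 mm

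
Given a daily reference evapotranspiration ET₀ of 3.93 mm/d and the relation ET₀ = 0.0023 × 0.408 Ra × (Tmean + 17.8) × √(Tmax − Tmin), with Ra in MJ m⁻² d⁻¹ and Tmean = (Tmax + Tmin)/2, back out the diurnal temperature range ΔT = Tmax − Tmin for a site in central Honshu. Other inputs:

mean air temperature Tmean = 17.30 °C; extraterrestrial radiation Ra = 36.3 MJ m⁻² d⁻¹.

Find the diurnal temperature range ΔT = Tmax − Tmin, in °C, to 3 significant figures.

10.8 °C

√ΔT = ET₀ / [0.0023 × 0.408 × Ra × (Tmean+17.8)] = 3.93 / (0.0023 × 14.8104 × 35.10) = 3.2869
ΔT = 3.2869² = 10.804 °C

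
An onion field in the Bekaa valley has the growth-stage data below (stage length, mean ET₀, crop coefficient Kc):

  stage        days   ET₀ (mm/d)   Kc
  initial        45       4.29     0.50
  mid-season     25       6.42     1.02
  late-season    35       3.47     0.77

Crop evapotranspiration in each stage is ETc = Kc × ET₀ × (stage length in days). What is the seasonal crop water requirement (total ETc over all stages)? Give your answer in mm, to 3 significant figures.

initial: 0.50 × 4.29 × 45 = 96.53 mm
mid-season: 1.02 × 6.42 × 25 = 163.71 mm
late-season: 0.77 × 3.47 × 35 = 93.52 mm
Seasonal total = 353.76 mm

354 mm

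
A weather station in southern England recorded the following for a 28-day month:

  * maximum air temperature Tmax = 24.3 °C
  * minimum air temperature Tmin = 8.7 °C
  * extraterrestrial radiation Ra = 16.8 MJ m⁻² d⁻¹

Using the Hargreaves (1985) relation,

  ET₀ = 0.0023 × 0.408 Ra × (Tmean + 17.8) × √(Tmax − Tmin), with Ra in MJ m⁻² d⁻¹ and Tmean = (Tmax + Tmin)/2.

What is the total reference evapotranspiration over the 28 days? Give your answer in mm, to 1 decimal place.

59.8 mm

Tmean = (24.3 + 8.7)/2 = 16.50 °C
0.408 Ra = 0.408 × 16.8 = 6.8544 mm/d equivalent
ET₀ = 0.0023 × 6.8544 × (16.50 + 17.8) × √15.6 = 0.0023 × 6.8544 × 34.30 × 3.9497 = 2.1358 mm/d
Over 28 days: 2.1358 × 28 = 59.802 mm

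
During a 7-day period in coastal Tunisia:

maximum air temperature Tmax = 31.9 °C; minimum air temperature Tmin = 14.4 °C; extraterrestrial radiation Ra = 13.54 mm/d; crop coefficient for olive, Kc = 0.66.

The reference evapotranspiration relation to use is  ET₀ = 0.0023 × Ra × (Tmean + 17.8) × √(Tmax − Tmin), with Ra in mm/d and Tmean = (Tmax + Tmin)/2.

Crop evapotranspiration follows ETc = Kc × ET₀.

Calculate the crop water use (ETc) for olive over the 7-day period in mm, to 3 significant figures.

24.6 mm

Tmean = (31.9 + 14.4)/2 = 23.15 °C
ET₀ = 0.0023 × 13.54 × (23.15 + 17.8) × √17.5 = 0.0023 × 13.54 × 40.95 × 4.1833 = 5.3348 mm/d
ETc = Kc × ET₀ = 0.66 × 5.3348 = 3.5210 mm/d
Over 7 days: 3.5210 × 7 = 24.647 mm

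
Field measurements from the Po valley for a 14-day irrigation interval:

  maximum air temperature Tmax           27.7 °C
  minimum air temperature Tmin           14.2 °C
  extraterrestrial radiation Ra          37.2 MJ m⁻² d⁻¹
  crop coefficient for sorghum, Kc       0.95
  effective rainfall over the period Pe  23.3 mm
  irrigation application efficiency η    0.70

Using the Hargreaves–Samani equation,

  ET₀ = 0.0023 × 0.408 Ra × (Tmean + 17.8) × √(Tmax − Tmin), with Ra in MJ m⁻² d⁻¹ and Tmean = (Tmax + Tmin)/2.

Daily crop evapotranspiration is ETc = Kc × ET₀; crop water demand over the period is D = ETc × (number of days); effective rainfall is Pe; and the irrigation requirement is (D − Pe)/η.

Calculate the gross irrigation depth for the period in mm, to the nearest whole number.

Tmean = (27.7 + 14.2)/2 = 20.95 °C
0.408 Ra = 0.408 × 37.2 = 15.1776 mm/d equivalent
ET₀ = 0.0023 × 15.1776 × (20.95 + 17.8) × √13.5 = 0.0023 × 15.1776 × 38.75 × 3.6742 = 4.9701 mm/d
ETc = Kc × ET₀ = 0.95 × 4.9701 = 4.7216 mm/d
Crop demand D = ETc × 14 d = 4.7216 × 14 = 66.102 mm
D − Pe = 66.102 − 23.3 = 42.802 mm
Gross irrigation = 42.802 / 0.70 = 61.146 mm

61 mm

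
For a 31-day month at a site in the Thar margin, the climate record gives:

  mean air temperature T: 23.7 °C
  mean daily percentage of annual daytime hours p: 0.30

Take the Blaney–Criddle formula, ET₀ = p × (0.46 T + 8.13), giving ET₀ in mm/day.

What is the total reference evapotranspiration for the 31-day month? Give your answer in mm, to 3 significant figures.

ET₀ = 0.30 × (0.46 × 23.7 + 8.13) = 0.30 × 19.032 = 5.7096 mm/d
Monthly total = 5.7096 × 31 = 176.998 mm

177 mm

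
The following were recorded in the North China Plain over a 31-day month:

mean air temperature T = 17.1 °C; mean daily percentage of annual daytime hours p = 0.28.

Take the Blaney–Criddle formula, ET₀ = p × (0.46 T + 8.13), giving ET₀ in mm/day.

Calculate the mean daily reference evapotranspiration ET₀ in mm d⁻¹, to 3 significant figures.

4.48 mm d⁻¹

ET₀ = 0.28 × (0.46 × 17.1 + 8.13) = 0.28 × 15.996 = 4.4789 mm/d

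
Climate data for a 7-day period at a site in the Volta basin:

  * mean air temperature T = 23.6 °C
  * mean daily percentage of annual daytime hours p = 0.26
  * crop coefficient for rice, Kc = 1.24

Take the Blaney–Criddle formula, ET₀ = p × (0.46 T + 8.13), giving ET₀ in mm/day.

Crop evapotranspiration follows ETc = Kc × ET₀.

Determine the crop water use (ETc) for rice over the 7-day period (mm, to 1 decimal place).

42.8 mm

ET₀ = 0.26 × (0.46 × 23.6 + 8.13) = 0.26 × 18.986 = 4.9364 mm/d
ETc = Kc × ET₀ = 1.24 × 4.9364 = 6.1211 mm/d
Over 7 days: 6.1211 × 7 = 42.848 mm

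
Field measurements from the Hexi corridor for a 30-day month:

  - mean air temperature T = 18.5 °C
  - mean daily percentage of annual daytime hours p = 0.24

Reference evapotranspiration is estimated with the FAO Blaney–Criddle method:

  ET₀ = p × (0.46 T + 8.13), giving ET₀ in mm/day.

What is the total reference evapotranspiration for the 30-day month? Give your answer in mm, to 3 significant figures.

120 mm

ET₀ = 0.24 × (0.46 × 18.5 + 8.13) = 0.24 × 16.640 = 3.9936 mm/d
Monthly total = 3.9936 × 30 = 119.808 mm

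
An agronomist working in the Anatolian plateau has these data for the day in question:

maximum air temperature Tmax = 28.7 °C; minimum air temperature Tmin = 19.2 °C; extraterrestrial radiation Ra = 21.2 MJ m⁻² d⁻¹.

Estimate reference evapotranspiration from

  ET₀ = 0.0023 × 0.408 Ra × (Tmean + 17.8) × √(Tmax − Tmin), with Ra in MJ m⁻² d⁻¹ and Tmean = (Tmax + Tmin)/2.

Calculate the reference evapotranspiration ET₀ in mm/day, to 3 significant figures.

2.56 mm/day

Tmean = (28.7 + 19.2)/2 = 23.95 °C
0.408 Ra = 0.408 × 21.2 = 8.6496 mm/d equivalent
ET₀ = 0.0023 × 8.6496 × (23.95 + 17.8) × √9.5 = 0.0023 × 8.6496 × 41.75 × 3.0822 = 2.5600 mm/d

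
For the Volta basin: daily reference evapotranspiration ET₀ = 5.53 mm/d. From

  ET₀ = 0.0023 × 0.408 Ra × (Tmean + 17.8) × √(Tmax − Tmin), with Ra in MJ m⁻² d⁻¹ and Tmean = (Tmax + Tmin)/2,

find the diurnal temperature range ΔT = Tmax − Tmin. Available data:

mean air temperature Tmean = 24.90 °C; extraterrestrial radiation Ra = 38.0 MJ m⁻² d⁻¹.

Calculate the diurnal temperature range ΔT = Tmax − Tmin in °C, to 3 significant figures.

13.2 °C

√ΔT = ET₀ / [0.0023 × 0.408 × Ra × (Tmean+17.8)] = 5.53 / (0.0023 × 15.5040 × 42.70) = 3.6318
ΔT = 3.6318² = 13.190 °C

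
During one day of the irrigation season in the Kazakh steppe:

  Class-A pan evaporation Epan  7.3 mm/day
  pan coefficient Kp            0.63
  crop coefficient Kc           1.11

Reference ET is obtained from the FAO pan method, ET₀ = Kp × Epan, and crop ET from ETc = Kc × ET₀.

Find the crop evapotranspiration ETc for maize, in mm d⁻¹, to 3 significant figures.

ET₀ = 0.63 × 7.3 = 4.5990 mm/d
ETc = Kc × ET₀ = 1.11 × 4.5990 = 5.1049 mm/d

5.10 mm d⁻¹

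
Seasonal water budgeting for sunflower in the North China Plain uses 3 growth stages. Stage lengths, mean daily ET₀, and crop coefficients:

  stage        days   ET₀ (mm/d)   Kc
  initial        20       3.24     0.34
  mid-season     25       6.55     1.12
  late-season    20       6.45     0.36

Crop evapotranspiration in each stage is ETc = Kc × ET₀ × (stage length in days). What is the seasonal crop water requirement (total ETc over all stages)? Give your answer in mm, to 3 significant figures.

initial: 0.34 × 3.24 × 20 = 22.03 mm
mid-season: 1.12 × 6.55 × 25 = 183.40 mm
late-season: 0.36 × 6.45 × 20 = 46.44 mm
Seasonal total = 251.87 mm

252 mm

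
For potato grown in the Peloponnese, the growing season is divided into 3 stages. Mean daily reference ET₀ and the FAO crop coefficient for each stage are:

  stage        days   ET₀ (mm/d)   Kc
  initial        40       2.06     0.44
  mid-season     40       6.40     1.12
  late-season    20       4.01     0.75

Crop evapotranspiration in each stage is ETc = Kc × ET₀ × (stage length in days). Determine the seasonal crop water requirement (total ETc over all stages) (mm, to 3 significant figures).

initial: 0.44 × 2.06 × 40 = 36.26 mm
mid-season: 1.12 × 6.40 × 40 = 286.72 mm
late-season: 0.75 × 4.01 × 20 = 60.15 mm
Seasonal total = 383.13 mm

383 mm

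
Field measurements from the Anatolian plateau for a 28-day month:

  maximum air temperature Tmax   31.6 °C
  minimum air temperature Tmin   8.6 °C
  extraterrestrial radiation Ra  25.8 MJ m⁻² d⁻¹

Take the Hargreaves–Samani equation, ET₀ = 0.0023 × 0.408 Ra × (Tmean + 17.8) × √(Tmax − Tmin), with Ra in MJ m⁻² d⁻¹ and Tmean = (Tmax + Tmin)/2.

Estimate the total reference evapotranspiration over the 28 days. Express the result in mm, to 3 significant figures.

Tmean = (31.6 + 8.6)/2 = 20.10 °C
0.408 Ra = 0.408 × 25.8 = 10.5264 mm/d equivalent
ET₀ = 0.0023 × 10.5264 × (20.10 + 17.8) × √23.0 = 0.0023 × 10.5264 × 37.90 × 4.7958 = 4.4006 mm/d
Over 28 days: 4.4006 × 28 = 123.217 mm

123 mm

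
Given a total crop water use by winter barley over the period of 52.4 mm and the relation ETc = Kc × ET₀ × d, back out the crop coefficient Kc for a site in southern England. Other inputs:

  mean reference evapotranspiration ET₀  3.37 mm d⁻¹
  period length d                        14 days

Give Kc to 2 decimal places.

ETc = Kc × ET₀ × d  ⇒  Kc = ETc / (ET₀ × d)
Kc = 52.4 / (3.37 × 14) = 52.4 / 47.18 = 1.1106

1.11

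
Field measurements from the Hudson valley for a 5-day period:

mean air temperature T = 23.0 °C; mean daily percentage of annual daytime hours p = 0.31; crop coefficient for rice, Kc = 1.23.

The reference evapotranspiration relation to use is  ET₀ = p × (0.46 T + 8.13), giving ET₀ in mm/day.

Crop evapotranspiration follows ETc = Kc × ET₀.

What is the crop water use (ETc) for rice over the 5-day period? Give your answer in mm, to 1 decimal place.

35.7 mm

ET₀ = 0.31 × (0.46 × 23.0 + 8.13) = 0.31 × 18.710 = 5.8001 mm/d
ETc = Kc × ET₀ = 1.23 × 5.8001 = 7.1341 mm/d
Over 5 days: 7.1341 × 5 = 35.671 mm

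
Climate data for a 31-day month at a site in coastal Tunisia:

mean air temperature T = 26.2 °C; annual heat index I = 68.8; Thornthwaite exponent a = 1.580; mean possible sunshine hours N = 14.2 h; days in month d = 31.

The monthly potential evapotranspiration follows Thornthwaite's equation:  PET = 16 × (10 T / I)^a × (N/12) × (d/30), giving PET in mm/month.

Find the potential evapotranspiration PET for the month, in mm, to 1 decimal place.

10T/I = 10 × 26.2 / 68.8 = 3.8081
(10T/I)^a = 3.8081^1.580 = 8.2703
Uncorrected PET = 16 × 8.2703 = 132.325 mm
Correction = (N/12)(d/30) = (14.2/12)(31/30) = 1.2228
PET = 132.325 × 1.2228 = 161.807 mm/month

161.8 mm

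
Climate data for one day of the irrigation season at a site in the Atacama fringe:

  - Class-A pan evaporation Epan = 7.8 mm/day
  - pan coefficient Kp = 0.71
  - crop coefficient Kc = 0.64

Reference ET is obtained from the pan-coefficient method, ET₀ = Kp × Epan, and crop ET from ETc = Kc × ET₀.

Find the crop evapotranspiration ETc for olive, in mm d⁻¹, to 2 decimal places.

3.54 mm d⁻¹

ET₀ = 0.71 × 7.8 = 5.5380 mm/d
ETc = Kc × ET₀ = 0.64 × 5.5380 = 3.5443 mm/d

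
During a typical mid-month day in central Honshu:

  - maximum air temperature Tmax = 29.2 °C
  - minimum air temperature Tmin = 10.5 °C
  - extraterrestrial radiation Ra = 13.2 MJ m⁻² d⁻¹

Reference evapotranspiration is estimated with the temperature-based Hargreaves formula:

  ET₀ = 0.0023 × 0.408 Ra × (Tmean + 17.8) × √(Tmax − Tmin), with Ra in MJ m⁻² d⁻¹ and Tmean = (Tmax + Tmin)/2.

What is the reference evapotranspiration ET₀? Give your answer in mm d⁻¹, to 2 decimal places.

2.02 mm d⁻¹

Tmean = (29.2 + 10.5)/2 = 19.85 °C
0.408 Ra = 0.408 × 13.2 = 5.3856 mm/d equivalent
ET₀ = 0.0023 × 5.3856 × (19.85 + 17.8) × √18.7 = 0.0023 × 5.3856 × 37.65 × 4.3243 = 2.0167 mm/d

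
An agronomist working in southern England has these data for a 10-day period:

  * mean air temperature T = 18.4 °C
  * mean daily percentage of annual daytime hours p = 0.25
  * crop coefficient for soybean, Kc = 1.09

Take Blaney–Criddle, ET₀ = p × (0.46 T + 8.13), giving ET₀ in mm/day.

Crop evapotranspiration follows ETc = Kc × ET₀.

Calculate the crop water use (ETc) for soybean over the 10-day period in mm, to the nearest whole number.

45 mm

ET₀ = 0.25 × (0.46 × 18.4 + 8.13) = 0.25 × 16.594 = 4.1485 mm/d
ETc = Kc × ET₀ = 1.09 × 4.1485 = 4.5219 mm/d
Over 10 days: 4.5219 × 10 = 45.219 mm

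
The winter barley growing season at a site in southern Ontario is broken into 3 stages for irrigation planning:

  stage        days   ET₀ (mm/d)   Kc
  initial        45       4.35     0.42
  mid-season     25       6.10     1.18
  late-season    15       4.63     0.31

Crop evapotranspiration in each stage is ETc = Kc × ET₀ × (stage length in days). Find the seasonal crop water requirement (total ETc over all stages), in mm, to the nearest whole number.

initial: 0.42 × 4.35 × 45 = 82.22 mm
mid-season: 1.18 × 6.10 × 25 = 179.95 mm
late-season: 0.31 × 4.63 × 15 = 21.53 mm
Seasonal total = 283.70 mm

284 mm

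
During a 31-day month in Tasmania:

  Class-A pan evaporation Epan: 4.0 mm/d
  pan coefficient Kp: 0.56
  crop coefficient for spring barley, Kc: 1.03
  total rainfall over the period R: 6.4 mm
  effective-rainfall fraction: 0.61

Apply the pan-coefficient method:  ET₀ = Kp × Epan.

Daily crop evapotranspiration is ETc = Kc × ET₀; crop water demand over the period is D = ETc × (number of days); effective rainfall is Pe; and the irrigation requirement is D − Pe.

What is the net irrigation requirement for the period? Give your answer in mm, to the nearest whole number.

68 mm

ET₀ = 0.56 × 4.0 = 2.2400 mm/d
ETc = Kc × ET₀ = 1.03 × 2.2400 = 2.3072 mm/d
Crop demand D = ETc × 31 d = 2.3072 × 31 = 71.523 mm
Pe = 0.61 × 6.4 = 3.904 mm
D − Pe = 71.523 − 3.904 = 67.619 mm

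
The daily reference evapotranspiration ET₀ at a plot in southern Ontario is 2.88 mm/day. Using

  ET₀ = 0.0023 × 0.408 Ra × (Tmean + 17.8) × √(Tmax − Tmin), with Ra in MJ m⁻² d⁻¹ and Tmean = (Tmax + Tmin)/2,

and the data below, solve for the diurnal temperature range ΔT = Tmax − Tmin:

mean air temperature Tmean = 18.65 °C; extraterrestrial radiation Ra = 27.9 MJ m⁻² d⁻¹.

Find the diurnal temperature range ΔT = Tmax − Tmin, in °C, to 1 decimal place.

√ΔT = ET₀ / [0.0023 × 0.408 × Ra × (Tmean+17.8)] = 2.88 / (0.0023 × 11.3832 × 36.45) = 3.0179
ΔT = 3.0179² = 9.108 °C

9.1 °C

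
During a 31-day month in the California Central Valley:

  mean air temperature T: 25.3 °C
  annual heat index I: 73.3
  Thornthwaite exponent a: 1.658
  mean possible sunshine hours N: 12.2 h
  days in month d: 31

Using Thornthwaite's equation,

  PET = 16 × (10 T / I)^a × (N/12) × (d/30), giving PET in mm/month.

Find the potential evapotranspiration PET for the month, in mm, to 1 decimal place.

131.1 mm

10T/I = 10 × 25.3 / 73.3 = 3.4516
(10T/I)^a = 3.4516^1.658 = 7.7990
Uncorrected PET = 16 × 7.7990 = 124.784 mm
Correction = (N/12)(d/30) = (12.2/12)(31/30) = 1.0506
PET = 124.784 × 1.0506 = 131.098 mm/month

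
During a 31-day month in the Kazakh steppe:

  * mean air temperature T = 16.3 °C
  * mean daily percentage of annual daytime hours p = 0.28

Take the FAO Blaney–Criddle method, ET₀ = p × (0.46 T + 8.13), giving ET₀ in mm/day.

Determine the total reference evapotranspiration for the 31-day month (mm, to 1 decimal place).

ET₀ = 0.28 × (0.46 × 16.3 + 8.13) = 0.28 × 15.628 = 4.3758 mm/d
Monthly total = 4.3758 × 31 = 135.650 mm

135.7 mm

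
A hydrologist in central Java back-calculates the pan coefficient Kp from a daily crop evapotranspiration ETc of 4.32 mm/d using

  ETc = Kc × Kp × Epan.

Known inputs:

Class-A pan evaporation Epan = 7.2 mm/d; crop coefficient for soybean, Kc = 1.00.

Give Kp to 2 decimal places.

0.60

ETc = Kc × Kp × Epan  ⇒  Kp = ETc / (Kc × Epan)
Kp = 4.32 / (1.00 × 7.2) = 4.32 / 7.200 = 0.6000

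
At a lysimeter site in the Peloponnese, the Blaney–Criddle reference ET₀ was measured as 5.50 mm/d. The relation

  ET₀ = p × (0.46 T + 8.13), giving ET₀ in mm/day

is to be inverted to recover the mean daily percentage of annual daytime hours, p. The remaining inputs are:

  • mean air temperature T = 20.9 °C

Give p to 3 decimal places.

0.310

p = ET₀ / (0.46 T + 8.13) = 5.50 / (0.46 × 20.9 + 8.13) = 5.50 / 17.744 = 0.3100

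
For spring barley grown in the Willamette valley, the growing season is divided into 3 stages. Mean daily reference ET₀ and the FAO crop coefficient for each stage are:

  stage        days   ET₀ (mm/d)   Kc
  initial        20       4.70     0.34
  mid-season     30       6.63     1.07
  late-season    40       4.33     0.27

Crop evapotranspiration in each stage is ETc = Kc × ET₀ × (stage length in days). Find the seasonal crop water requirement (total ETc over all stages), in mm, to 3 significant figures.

initial: 0.34 × 4.70 × 20 = 31.96 mm
mid-season: 1.07 × 6.63 × 30 = 212.82 mm
late-season: 0.27 × 4.33 × 40 = 46.76 mm
Seasonal total = 291.54 mm

292 mm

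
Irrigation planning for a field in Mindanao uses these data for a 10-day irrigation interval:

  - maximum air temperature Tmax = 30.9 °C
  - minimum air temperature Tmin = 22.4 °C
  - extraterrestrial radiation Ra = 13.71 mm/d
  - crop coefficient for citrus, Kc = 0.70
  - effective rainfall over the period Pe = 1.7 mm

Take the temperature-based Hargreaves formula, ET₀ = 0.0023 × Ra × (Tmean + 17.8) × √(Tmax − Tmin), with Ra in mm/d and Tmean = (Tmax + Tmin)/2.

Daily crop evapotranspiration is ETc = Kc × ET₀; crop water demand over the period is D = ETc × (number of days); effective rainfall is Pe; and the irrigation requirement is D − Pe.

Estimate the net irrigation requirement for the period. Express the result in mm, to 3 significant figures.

26.9 mm

Tmean = (30.9 + 22.4)/2 = 26.65 °C
ET₀ = 0.0023 × 13.71 × (26.65 + 17.8) × √8.5 = 0.0023 × 13.71 × 44.45 × 2.9155 = 4.0865 mm/d
ETc = Kc × ET₀ = 0.70 × 4.0865 = 2.8606 mm/d
Crop demand D = ETc × 10 d = 2.8606 × 10 = 28.606 mm
D − Pe = 28.606 − 1.7 = 26.906 mm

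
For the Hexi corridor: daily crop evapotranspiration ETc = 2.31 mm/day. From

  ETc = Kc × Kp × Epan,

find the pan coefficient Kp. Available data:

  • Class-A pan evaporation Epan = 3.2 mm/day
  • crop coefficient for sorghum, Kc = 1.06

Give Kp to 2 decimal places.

0.68

ETc = Kc × Kp × Epan  ⇒  Kp = ETc / (Kc × Epan)
Kp = 2.31 / (1.06 × 3.2) = 2.31 / 3.392 = 0.6810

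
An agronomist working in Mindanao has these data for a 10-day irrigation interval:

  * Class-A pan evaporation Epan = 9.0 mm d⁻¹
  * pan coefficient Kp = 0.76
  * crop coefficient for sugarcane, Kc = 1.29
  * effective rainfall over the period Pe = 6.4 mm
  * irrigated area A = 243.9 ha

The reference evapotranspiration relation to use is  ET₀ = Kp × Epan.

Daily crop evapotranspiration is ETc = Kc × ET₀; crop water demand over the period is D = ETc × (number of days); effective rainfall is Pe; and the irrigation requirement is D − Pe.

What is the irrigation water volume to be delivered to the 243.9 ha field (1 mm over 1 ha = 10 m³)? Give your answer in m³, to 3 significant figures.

ET₀ = 0.76 × 9.0 = 6.8400 mm/d
ETc = Kc × ET₀ = 1.29 × 6.8400 = 8.8236 mm/d
Crop demand D = ETc × 10 d = 8.8236 × 10 = 88.236 mm
D − Pe = 88.236 − 6.4 = 81.836 mm
Volume = 81.836 mm × 243.9 ha × 10 = 199598.0 m³

200000 m³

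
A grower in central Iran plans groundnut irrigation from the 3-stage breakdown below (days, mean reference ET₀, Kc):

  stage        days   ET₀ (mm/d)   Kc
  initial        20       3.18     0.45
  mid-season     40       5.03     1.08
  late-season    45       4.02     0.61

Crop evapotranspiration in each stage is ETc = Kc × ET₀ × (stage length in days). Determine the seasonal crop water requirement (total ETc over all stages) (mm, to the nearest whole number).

initial: 0.45 × 3.18 × 20 = 28.62 mm
mid-season: 1.08 × 5.03 × 40 = 217.30 mm
late-season: 0.61 × 4.02 × 45 = 110.35 mm
Seasonal total = 356.27 mm

356 mm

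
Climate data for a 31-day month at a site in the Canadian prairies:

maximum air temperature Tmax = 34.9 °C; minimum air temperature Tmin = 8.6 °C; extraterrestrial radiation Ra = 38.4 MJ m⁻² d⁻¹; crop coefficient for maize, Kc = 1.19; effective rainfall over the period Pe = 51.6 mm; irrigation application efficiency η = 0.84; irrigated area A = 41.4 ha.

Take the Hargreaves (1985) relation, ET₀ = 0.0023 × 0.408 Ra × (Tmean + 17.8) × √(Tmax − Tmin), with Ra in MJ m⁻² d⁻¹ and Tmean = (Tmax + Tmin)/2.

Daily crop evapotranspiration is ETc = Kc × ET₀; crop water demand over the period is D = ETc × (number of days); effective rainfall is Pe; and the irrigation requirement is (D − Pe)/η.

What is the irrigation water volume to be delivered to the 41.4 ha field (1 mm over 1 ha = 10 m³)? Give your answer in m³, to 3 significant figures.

107000 m³

Tmean = (34.9 + 8.6)/2 = 21.75 °C
0.408 Ra = 0.408 × 38.4 = 15.6672 mm/d equivalent
ET₀ = 0.0023 × 15.6672 × (21.75 + 17.8) × √26.3 = 0.0023 × 15.6672 × 39.55 × 5.1284 = 7.3088 mm/d
ETc = Kc × ET₀ = 1.19 × 7.3088 = 8.6975 mm/d
Crop demand D = ETc × 31 d = 8.6975 × 31 = 269.623 mm
D − Pe = 269.623 − 51.6 = 218.023 mm
Gross irrigation = 218.023 / 0.84 = 259.551 mm
Volume = 259.551 mm × 41.4 ha × 10 = 107454.1 m³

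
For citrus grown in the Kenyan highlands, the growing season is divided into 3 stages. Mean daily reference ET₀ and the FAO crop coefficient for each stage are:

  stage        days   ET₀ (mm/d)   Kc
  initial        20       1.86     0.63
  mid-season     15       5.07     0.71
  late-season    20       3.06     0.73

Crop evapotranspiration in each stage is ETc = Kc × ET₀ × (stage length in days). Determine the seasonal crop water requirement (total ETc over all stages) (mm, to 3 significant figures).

initial: 0.63 × 1.86 × 20 = 23.44 mm
mid-season: 0.71 × 5.07 × 15 = 54.00 mm
late-season: 0.73 × 3.06 × 20 = 44.68 mm
Seasonal total = 122.12 mm

122 mm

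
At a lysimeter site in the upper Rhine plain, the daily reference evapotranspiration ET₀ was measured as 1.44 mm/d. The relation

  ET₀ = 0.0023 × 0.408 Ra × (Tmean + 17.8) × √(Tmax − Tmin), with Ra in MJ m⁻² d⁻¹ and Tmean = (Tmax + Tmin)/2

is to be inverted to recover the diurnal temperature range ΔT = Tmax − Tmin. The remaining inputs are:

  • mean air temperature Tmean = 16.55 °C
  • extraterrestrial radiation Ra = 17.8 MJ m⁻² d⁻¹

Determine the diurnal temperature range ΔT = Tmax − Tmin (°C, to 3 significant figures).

6.30 °C

√ΔT = ET₀ / [0.0023 × 0.408 × Ra × (Tmean+17.8)] = 1.44 / (0.0023 × 7.2624 × 34.35) = 2.5097
ΔT = 2.5097² = 6.299 °C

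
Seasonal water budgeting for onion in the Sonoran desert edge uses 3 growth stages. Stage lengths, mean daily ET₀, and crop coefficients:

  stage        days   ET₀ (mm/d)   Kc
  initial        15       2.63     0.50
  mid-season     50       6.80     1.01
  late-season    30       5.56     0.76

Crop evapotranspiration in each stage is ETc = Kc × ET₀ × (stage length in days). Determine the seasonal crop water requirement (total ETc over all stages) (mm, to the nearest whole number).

initial: 0.50 × 2.63 × 15 = 19.73 mm
mid-season: 1.01 × 6.80 × 50 = 343.40 mm
late-season: 0.76 × 5.56 × 30 = 126.77 mm
Seasonal total = 489.90 mm

490 mm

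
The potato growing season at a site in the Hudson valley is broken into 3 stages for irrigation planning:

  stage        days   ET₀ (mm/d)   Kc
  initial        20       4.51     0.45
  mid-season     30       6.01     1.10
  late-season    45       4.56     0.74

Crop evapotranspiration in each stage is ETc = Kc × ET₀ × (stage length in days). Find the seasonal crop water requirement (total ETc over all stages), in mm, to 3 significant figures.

initial: 0.45 × 4.51 × 20 = 40.59 mm
mid-season: 1.10 × 6.01 × 30 = 198.33 mm
late-season: 0.74 × 4.56 × 45 = 151.85 mm
Seasonal total = 390.77 mm

391 mm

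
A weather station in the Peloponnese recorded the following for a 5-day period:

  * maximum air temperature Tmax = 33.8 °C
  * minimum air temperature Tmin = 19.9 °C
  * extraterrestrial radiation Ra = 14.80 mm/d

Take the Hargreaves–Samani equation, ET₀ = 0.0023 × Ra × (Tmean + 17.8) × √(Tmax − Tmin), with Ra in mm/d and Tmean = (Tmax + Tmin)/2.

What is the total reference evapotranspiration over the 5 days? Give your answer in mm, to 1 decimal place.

Tmean = (33.8 + 19.9)/2 = 26.85 °C
ET₀ = 0.0023 × 14.80 × (26.85 + 17.8) × √13.9 = 0.0023 × 14.80 × 44.65 × 3.7283 = 5.6666 mm/d
Over 5 days: 5.6666 × 5 = 28.333 mm

28.3 mm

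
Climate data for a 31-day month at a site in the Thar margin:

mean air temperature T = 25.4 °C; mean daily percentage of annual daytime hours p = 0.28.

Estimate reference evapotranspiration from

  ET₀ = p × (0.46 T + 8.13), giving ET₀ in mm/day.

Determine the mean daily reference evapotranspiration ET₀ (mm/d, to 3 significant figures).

5.55 mm/d

ET₀ = 0.28 × (0.46 × 25.4 + 8.13) = 0.28 × 19.814 = 5.5479 mm/d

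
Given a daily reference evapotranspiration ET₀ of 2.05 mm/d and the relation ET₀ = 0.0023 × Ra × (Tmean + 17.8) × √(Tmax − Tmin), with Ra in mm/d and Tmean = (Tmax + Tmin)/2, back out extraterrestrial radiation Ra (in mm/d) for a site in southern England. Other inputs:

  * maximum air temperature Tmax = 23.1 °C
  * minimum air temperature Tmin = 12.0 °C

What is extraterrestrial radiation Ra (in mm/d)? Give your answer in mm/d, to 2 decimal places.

Tmean = 17.55 °C; √ΔT = 3.3317
Ra = ET₀ / [0.0023 × (Tmean+17.8) × √ΔT] = 2.05 / (0.0023 × 35.35 × 3.3317) = 7.568 mm/d

7.57 mm/d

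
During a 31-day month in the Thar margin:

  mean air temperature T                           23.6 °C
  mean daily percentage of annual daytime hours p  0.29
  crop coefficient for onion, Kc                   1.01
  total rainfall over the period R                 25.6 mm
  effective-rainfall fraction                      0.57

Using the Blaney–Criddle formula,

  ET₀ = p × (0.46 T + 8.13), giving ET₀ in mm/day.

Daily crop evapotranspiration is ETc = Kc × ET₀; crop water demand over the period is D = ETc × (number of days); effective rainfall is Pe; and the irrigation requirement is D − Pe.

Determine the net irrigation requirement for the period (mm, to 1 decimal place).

157.8 mm

ET₀ = 0.29 × (0.46 × 23.6 + 8.13) = 0.29 × 18.986 = 5.5059 mm/d
ETc = Kc × ET₀ = 1.01 × 5.5059 = 5.5610 mm/d
Crop demand D = ETc × 31 d = 5.5610 × 31 = 172.391 mm
Pe = 0.57 × 25.6 = 14.592 mm
D − Pe = 172.391 − 14.592 = 157.799 mm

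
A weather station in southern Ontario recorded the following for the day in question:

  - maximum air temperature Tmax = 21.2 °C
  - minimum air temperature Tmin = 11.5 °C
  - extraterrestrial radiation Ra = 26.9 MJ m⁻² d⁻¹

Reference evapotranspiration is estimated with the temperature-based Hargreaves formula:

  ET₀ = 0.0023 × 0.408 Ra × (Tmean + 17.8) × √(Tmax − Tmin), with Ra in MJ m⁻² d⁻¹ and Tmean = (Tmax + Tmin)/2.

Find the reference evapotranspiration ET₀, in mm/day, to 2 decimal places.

Tmean = (21.2 + 11.5)/2 = 16.35 °C
0.408 Ra = 0.408 × 26.9 = 10.9752 mm/d equivalent
ET₀ = 0.0023 × 10.9752 × (16.35 + 17.8) × √9.7 = 0.0023 × 10.9752 × 34.15 × 3.1145 = 2.6848 mm/d

2.68 mm/day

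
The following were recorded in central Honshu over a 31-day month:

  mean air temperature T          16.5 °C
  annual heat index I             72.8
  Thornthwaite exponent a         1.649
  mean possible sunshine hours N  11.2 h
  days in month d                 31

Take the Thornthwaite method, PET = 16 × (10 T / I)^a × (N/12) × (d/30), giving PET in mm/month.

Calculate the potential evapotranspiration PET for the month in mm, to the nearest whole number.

59 mm

10T/I = 10 × 16.5 / 72.8 = 2.2665
(10T/I)^a = 2.2665^1.649 = 3.8546
Uncorrected PET = 16 × 3.8546 = 61.674 mm
Correction = (N/12)(d/30) = (11.2/12)(31/30) = 0.9644
PET = 61.674 × 0.9644 = 59.478 mm/month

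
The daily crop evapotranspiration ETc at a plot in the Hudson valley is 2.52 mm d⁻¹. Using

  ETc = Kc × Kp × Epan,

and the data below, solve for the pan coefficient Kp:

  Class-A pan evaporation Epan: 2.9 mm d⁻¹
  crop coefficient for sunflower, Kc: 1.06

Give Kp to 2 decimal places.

ETc = Kc × Kp × Epan  ⇒  Kp = ETc / (Kc × Epan)
Kp = 2.52 / (1.06 × 2.9) = 2.52 / 3.074 = 0.8198

0.82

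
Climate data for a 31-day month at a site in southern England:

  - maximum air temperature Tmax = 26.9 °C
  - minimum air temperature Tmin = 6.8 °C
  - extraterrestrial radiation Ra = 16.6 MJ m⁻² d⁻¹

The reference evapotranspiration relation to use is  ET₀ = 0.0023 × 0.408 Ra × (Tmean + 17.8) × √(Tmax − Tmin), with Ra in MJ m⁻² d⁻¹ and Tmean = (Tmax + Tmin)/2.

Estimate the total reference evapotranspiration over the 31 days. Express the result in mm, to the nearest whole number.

75 mm

Tmean = (26.9 + 6.8)/2 = 16.85 °C
0.408 Ra = 0.408 × 16.6 = 6.7728 mm/d equivalent
ET₀ = 0.0023 × 6.7728 × (16.85 + 17.8) × √20.1 = 0.0023 × 6.7728 × 34.65 × 4.4833 = 2.4199 mm/d
Over 31 days: 2.4199 × 31 = 75.017 mm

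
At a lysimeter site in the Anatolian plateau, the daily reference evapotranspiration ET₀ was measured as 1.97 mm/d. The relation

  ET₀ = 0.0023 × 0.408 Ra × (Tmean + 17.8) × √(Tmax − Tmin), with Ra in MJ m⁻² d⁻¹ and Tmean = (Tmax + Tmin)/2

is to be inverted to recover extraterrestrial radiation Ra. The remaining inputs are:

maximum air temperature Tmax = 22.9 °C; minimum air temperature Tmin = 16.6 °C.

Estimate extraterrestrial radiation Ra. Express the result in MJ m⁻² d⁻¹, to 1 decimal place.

22.3 MJ m⁻² d⁻¹

Tmean = (22.9+16.6)/2 = 19.75 °C; ΔT = 6.3
Ra = ET₀ / [0.0023 × 0.408 × (Tmean+17.8) × √ΔT]
   = 1.97 / (0.0023 × 0.408 × 37.55 × 2.5100) = 22.274 MJ m⁻² d⁻¹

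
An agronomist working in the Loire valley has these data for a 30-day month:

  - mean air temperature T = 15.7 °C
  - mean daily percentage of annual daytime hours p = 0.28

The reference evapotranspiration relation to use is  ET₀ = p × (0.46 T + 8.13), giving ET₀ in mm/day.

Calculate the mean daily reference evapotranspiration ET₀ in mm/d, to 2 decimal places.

ET₀ = 0.28 × (0.46 × 15.7 + 8.13) = 0.28 × 15.352 = 4.2986 mm/d

4.30 mm/d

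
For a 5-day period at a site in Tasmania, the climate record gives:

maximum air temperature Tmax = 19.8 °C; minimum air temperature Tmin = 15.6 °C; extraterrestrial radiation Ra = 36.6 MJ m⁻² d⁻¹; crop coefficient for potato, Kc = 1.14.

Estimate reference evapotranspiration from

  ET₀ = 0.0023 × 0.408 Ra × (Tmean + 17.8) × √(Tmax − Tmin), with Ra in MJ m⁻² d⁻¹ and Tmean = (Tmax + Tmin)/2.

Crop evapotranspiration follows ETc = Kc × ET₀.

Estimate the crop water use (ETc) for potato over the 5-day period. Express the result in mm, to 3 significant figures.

Tmean = (19.8 + 15.6)/2 = 17.70 °C
0.408 Ra = 0.408 × 36.6 = 14.9328 mm/d equivalent
ET₀ = 0.0023 × 14.9328 × (17.70 + 17.8) × √4.2 = 0.0023 × 14.9328 × 35.50 × 2.0494 = 2.4988 mm/d
ETc = Kc × ET₀ = 1.14 × 2.4988 = 2.8486 mm/d
Over 5 days: 2.8486 × 5 = 14.243 mm

14.2 mm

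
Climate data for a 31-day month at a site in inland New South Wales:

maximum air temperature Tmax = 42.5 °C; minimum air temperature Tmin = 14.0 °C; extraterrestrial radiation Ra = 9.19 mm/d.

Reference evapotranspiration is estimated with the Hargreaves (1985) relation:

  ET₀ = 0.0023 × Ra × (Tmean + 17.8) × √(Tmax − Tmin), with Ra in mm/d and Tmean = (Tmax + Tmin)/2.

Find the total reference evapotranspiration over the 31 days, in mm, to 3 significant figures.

161 mm

Tmean = (42.5 + 14.0)/2 = 28.25 °C
ET₀ = 0.0023 × 9.19 × (28.25 + 17.8) × √28.5 = 0.0023 × 9.19 × 46.05 × 5.3385 = 5.1963 mm/d
Over 31 days: 5.1963 × 31 = 161.085 mm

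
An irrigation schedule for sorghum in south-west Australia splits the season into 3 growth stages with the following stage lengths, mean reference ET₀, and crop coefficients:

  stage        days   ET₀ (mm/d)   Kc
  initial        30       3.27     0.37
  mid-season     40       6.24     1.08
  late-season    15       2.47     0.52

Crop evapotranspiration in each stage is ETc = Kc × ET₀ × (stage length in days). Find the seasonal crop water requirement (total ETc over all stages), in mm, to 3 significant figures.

initial: 0.37 × 3.27 × 30 = 36.30 mm
mid-season: 1.08 × 6.24 × 40 = 269.57 mm
late-season: 0.52 × 2.47 × 15 = 19.27 mm
Seasonal total = 325.14 mm

325 mm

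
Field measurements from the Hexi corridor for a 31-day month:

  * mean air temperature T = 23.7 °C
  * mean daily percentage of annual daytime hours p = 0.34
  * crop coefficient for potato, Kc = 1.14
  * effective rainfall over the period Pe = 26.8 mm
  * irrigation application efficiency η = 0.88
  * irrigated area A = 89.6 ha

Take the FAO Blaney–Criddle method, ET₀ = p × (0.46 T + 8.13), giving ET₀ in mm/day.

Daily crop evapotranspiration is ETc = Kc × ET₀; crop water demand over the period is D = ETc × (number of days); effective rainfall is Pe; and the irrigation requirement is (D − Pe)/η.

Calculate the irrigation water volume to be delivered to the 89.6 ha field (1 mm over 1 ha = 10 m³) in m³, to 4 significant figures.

ET₀ = 0.34 × (0.46 × 23.7 + 8.13) = 0.34 × 19.032 = 6.4709 mm/d
ETc = Kc × ET₀ = 1.14 × 6.4709 = 7.3768 mm/d
Crop demand D = ETc × 31 d = 7.3768 × 31 = 228.681 mm
D − Pe = 228.681 − 26.8 = 201.881 mm
Gross irrigation = 201.881 / 0.88 = 229.410 mm
Volume = 229.410 mm × 89.6 ha × 10 = 205551.4 m³

205600 m³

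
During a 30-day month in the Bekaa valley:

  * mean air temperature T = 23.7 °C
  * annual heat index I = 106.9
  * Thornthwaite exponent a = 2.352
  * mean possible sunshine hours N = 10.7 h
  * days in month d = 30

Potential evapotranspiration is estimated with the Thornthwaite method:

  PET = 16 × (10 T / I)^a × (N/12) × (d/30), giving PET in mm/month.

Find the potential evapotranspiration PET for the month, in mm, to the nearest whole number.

10T/I = 10 × 23.7 / 106.9 = 2.2170
(10T/I)^a = 2.2170^2.352 = 6.5049
Uncorrected PET = 16 × 6.5049 = 104.078 mm
Correction = (N/12)(d/30) = (10.7/12)(30/30) = 0.8917
PET = 104.078 × 0.8917 = 92.806 mm/month

93 mm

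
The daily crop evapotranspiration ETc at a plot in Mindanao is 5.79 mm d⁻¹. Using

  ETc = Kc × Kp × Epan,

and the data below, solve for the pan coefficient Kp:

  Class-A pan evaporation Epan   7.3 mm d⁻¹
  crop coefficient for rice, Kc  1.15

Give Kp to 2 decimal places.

ETc = Kc × Kp × Epan  ⇒  Kp = ETc / (Kc × Epan)
Kp = 5.79 / (1.15 × 7.3) = 5.79 / 8.395 = 0.6897

0.69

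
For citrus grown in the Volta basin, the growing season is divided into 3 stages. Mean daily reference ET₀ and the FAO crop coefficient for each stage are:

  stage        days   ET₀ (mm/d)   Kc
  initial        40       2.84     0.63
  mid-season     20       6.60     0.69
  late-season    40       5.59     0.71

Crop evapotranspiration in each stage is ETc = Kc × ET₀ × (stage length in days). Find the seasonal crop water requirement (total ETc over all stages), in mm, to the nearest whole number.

321 mm

initial: 0.63 × 2.84 × 40 = 71.57 mm
mid-season: 0.69 × 6.60 × 20 = 91.08 mm
late-season: 0.71 × 5.59 × 40 = 158.76 mm
Seasonal total = 321.41 mm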